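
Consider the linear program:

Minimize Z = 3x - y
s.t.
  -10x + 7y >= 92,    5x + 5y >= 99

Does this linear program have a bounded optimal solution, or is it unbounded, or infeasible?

From the feasible point (233/85, 290/17), moving in the direction (-5, 5) keeps every constraint satisfied while Z decreases without bound.

unbounded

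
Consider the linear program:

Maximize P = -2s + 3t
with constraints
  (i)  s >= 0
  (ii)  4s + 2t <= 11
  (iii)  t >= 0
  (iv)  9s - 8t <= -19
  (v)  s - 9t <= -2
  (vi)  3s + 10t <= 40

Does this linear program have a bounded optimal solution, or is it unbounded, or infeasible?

bounded optimum

Vertices and P = -2s + 3t:
  (0, 19/8) → P = 57/8
  (0, 4) → P = 12
  (1, 7/2) → P = 17/2
  (15/17, 127/34) → P = 321/34
The feasible region has finitely many vertices and no improving ray; the maximum is 12 at (0, 4).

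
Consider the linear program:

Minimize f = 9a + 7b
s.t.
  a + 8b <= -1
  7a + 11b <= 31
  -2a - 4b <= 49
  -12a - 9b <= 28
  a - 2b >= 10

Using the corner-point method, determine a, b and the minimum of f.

Extreme points and f = 9a + 7b:
  (221/2, -135/2) → f = 522
  (172/25, -39/25) → f = 51
  (329/30, -266/15) → f = -763/30
  (34/33, -148/33) → f = -730/33

The optimum lies where -2a - 4b = 49 and -12a - 9b = 28.
Solving simultaneously gives a = 329/30, b = -266/15.

a = 329/30, b = -266/15, minimum f = -763/30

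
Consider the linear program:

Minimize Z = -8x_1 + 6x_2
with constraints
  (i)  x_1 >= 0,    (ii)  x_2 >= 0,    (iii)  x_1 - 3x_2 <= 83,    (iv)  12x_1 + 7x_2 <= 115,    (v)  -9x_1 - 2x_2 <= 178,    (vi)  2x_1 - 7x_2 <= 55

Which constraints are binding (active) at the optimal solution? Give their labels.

(ii) and (iv)

Extreme points and Z = -8x_1 + 6x_2:
  (0, 0) → Z = 0
  (0, 115/7) → Z = 690/7
  (115/12, 0) → Z = -230/3

The minimum is at (115/12, 0). Substituting into each constraint, equality holds for (ii) and (iv); the remaining constraints have slack.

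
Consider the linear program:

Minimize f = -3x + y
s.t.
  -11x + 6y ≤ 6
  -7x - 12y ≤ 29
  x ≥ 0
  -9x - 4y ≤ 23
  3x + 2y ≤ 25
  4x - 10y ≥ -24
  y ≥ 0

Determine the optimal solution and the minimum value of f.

x = 25/3, y = 0, minimum f = -25

Vertices and f = -3x + y:
  (0, 1) → f = 1
  (42/43, 120/43) → f = -6/43
  (0, 0) → f = 0
  (101/19, 86/19) → f = -217/19
  (25/3, 0) → f = -25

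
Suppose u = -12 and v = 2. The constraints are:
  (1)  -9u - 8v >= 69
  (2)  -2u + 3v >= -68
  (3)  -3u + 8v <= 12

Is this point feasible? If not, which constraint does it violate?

Constraint (3): -3u + 8v = 52, which is not ≤ 12. All other constraints are satisfied.

not feasible — violates (3)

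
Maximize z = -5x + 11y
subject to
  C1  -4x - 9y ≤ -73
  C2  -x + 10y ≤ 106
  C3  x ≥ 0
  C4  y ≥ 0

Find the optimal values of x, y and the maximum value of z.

x = 0, y = 53/5, maximum z = 583/5

Extreme points and z = -5x + 11y:
  (0, 73/9) → z = 803/9
  (73/4, 0) → z = -365/4
  (0, 53/5) → z = 583/5
The feasible region is unbounded (it extends along (10, 1), (1, 0)), but z strictly decreases along every unbounded feasible direction, so there is no improving ray and the maximum is attained at a vertex.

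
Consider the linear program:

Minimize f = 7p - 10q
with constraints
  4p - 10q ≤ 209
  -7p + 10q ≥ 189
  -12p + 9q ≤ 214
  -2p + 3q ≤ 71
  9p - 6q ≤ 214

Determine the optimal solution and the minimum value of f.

p = -1/6, q = 212/9, minimum f = -4261/18

At the optimal vertex, -12p + 9q = 214 and -2p + 3q = 71.
Solving simultaneously gives p = -1/6, q = 212/9.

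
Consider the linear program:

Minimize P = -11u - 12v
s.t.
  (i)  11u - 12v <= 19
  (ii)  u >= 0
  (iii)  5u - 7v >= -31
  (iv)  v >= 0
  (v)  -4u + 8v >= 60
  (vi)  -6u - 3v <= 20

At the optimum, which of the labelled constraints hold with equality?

Corner points and P = -11u - 12v:
  (505/17, 436/17) → P = -10787/17
  (109/5, 92/5) → P = -2303/5
  (43/3, 44/3) → P = -1001/3

The minimum is at (505/17, 436/17). Substituting into each constraint, equality holds for (i) and (iii); the remaining constraints have slack.

(i) and (iii)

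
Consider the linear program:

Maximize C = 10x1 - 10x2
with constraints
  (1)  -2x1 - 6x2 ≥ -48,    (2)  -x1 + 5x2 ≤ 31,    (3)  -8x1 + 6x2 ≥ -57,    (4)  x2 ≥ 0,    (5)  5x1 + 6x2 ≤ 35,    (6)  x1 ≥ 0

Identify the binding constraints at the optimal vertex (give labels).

(4) and (5)

Feasible corners and C = 10x1 - 10x2:
  (7, 0) → C = 70
  (0, 0) → C = 0
  (0, 35/6) → C = -175/3

The maximum is at (7, 0). Substituting into each constraint, equality holds for (4) and (5); the remaining constraints have slack.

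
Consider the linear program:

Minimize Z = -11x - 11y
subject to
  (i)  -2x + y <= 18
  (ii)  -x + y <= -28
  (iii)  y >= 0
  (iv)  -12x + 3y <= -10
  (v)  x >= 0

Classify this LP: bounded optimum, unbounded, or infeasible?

unbounded

From the feasible point (28, 0), moving in the direction (1, 1) keeps every constraint satisfied while Z decreases without bound.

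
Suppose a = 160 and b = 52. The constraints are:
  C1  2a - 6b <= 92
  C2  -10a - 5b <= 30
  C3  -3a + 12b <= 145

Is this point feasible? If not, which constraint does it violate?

feasible

C1: 8 ≤ 92 ✓
C2: -1860 ≤ 30 ✓
C3: 144 ≤ 145 ✓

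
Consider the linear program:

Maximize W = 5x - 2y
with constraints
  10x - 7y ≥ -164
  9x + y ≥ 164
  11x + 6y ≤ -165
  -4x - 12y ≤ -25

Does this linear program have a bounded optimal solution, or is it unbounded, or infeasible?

The boundaries 10x - 7y = -164 and 9x + y = 164 meet at (984/73, 3116/73), but that point violates 11x + 6y ≤ -165. Every candidate vertex is excluded by some other constraint, so the feasible region is empty.

infeasible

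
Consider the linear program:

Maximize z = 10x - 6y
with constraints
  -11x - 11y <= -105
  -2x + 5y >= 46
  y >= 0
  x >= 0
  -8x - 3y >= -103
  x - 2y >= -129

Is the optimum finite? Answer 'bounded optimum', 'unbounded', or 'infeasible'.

Corner points and z = 10x - 6y:
  (19/77, 716/77) → z = -4106/77
  (0, 105/11) → z = -630/11
  (377/46, 287/23) → z = 163/23
  (0, 103/3) → z = -206
The feasible region has finitely many vertices and no improving ray; the maximum is 163/23 at (377/46, 287/23).

bounded optimum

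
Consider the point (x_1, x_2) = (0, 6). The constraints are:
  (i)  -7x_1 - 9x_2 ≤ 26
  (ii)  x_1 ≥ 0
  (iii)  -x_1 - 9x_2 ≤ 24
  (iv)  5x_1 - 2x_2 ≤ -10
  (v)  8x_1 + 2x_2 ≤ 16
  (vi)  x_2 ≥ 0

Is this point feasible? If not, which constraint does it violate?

(i): -54 ≤ 26 ✓
(ii): 0 ≥ 0 ✓
(iii): -54 ≤ 24 ✓
(iv): -12 ≤ -10 ✓
(v): 12 ≤ 16 ✓
(vi): 6 ≥ 0 ✓

feasible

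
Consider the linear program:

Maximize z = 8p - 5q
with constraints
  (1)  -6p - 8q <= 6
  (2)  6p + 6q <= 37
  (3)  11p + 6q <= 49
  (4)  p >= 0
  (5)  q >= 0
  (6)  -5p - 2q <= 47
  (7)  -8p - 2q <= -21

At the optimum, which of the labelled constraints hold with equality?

Vertices and z = 8p - 5q:
  (12/5, 113/30) → z = 11/30
  (13/9, 85/18) → z = -217/18
  (49/11, 0) → z = 392/11
  (21/8, 0) → z = 21

The maximum is at (49/11, 0). Substituting into each constraint, equality holds for (3) and (5); the remaining constraints have slack.

(3) and (5)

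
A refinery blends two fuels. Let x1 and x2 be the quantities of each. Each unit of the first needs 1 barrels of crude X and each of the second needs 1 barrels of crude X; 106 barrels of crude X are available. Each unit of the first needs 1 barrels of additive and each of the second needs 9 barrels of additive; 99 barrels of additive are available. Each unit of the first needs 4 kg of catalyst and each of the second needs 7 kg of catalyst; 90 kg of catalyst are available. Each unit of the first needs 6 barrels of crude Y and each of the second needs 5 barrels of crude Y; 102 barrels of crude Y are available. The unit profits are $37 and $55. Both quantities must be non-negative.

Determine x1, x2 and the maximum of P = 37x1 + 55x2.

Vertices and P = 37x1 + 55x2:
  (0, 0) → P = 0
  (0, 11) → P = 605
  (17, 0) → P = 629
  (117/29, 306/29) → P = 21159/29
  (12, 6) → P = 774

x1 = 12, x2 = 6, maximum P = 774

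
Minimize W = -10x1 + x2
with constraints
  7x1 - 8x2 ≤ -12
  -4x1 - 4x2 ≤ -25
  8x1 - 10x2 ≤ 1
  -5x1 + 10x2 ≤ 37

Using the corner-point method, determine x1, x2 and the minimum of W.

x1 = 88/15, x2 = 199/30, minimum W = -1561/30

The optimum lies where 7x1 - 8x2 = -12 and -5x1 + 10x2 = 37.
Solving simultaneously gives x1 = 88/15, x2 = 199/30.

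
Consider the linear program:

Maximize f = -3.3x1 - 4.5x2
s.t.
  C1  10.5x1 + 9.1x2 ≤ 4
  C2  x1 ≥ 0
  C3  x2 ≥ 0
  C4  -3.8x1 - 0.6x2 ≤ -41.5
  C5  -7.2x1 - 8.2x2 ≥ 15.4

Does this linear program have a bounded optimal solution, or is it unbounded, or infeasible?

The boundaries 10.5x1 + 9.1x2 = 4 and -3.8x1 - 0.6x2 = -41.5 meet at (37525/2828, -42055/2828), but that point violates x2 ≥ 0. Every candidate vertex is excluded by some other constraint, so the feasible region is empty.

infeasible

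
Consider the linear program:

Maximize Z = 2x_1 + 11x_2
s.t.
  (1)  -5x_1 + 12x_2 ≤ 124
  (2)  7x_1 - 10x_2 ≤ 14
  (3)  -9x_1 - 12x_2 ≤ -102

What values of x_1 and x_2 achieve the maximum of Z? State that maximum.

x_1 = 704/17, x_2 = 469/17, maximum Z = 6567/17

Extreme points and Z = 2x_1 + 11x_2:
  (704/17, 469/17) → Z = 6567/17
  (-11/7, 271/28) → Z = 2893/28
  (198/29, 98/29) → Z = 1474/29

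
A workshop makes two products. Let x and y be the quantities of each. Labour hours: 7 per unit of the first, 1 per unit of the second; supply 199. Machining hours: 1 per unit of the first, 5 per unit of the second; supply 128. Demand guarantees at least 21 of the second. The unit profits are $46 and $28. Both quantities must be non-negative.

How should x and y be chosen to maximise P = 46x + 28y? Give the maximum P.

x = 23, y = 21, maximum P = 1646

Extreme points and P = 46x + 28y:
  (0, 128/5) → P = 3584/5
  (0, 21) → P = 588
  (23, 21) → P = 1646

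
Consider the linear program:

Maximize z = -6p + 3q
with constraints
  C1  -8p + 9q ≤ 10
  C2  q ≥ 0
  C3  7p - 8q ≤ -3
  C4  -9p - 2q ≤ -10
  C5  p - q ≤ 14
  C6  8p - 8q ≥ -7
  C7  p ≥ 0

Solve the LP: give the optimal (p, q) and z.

p = 3/4, q = 13/8, maximum z = 3/8

Vertices and z = -6p + 3q:
  (136, 122) → z = -450
  (17/8, 3) → z = -15/4
  (37/43, 97/86) → z = -153/86
  (115, 101) → z = -387
  (3/4, 13/8) → z = 3/8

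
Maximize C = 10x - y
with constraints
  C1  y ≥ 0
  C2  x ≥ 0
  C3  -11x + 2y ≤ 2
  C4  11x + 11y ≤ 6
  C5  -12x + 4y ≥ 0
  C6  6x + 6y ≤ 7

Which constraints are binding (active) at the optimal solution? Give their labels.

C4 and C5

Vertices and C = 10x - y:
  (0, 0) → C = 0
  (0, 6/11) → C = -6/11
  (3/22, 9/22) → C = 21/22

The maximum is at (3/22, 9/22). Substituting into each constraint, equality holds for C4 and C5; the remaining constraints have slack.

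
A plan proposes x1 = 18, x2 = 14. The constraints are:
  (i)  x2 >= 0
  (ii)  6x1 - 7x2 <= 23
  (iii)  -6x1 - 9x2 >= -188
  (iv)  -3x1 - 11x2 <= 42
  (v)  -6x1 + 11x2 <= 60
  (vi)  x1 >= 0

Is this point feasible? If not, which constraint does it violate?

Constraint (iii): -6x1 - 9x2 = -234, which is not ≥ -188. All other constraints are satisfied.

not feasible — violates (iii)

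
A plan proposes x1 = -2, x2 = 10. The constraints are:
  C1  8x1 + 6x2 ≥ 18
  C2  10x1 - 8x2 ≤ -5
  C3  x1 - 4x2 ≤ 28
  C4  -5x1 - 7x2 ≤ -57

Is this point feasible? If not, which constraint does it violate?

C1: 44 ≥ 18 ✓
C2: -100 ≤ -5 ✓
C3: -42 ≤ 28 ✓
C4: -60 ≤ -57 ✓

feasible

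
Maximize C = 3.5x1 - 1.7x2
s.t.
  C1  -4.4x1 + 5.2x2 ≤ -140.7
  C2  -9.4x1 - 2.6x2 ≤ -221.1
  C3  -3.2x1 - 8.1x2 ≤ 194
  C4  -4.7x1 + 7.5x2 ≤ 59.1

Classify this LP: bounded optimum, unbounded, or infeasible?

From the feasible point (25.125, -603/104), moving in the direction (7.5, 4.7) keeps every constraint satisfied while C increases without bound.

unbounded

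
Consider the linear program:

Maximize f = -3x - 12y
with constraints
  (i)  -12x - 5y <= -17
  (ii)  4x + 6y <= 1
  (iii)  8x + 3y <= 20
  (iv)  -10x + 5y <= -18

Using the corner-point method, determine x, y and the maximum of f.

Vertices and f = -3x - 12y:
  (97/52, -14/13) → f = 381/52
  (49/4, -26) → f = 1101/4
  (13/4, -2) → f = 57/4

x = 49/4, y = -26, maximum f = 1101/4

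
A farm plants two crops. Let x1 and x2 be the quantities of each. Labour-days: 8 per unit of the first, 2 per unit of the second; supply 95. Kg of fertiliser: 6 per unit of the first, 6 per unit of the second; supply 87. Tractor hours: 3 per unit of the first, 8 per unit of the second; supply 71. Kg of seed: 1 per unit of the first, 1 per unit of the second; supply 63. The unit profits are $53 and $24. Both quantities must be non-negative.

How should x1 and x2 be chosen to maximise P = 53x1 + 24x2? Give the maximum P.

Feasible corners and P = 53x1 + 24x2:
  (0, 0) → P = 0
  (0, 71/8) → P = 213
  (95/8, 0) → P = 5035/8
  (11, 7/2) → P = 667
  (9, 11/2) → P = 609

The binding constraints are 8x1 + 2x2 = 95 and 6x1 + 6x2 = 87.
Solving simultaneously gives x1 = 11, x2 = 7/2.

x1 = 11, x2 = 7/2, maximum P = 667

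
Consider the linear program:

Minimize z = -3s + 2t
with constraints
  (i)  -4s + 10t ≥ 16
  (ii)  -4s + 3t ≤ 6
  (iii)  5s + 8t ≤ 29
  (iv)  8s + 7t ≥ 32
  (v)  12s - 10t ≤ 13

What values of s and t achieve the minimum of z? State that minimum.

s = 81/41, t = 98/41, minimum z = -47/41

Corner points and z = -3s + 2t:
  (81/41, 98/41) → z = -47/41
  (52/27, 64/27) → z = -28/27
  (53/29, 72/29) → z = -15/29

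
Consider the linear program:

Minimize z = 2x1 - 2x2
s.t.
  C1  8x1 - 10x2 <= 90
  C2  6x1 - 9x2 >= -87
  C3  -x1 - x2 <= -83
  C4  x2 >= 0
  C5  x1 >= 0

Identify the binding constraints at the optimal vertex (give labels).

C2 and C3

Extreme points and z = 2x1 - 2x2:
  (140, 103) → z = 74
  (460/9, 287/9) → z = 346/9
  (44, 39) → z = 10

The minimum is at (44, 39). Substituting into each constraint, equality holds for C2 and C3; the remaining constraints have slack.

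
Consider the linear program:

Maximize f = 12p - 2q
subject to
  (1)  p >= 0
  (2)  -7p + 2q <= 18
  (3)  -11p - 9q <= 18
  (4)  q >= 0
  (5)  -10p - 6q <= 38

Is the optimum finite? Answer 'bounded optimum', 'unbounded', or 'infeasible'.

unbounded

From the feasible point (0, 9), moving in the direction (2, 7) keeps every constraint satisfied while f increases without bound.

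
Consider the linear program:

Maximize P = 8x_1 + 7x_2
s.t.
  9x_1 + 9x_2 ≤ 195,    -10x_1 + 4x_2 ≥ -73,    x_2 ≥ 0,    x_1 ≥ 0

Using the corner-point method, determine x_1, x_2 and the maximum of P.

x_1 = 479/42, x_2 = 431/42, maximum P = 2283/14

Extreme points and P = 8x_1 + 7x_2:
  (479/42, 431/42) → P = 2283/14
  (0, 65/3) → P = 455/3
  (73/10, 0) → P = 292/5
  (0, 0) → P = 0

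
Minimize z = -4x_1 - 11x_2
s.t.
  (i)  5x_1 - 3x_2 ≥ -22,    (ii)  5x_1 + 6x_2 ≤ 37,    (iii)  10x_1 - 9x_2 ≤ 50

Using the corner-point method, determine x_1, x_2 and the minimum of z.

At the optimal vertex, 5x_1 - 3x_2 = -22 and 5x_1 + 6x_2 = 37.
Solving simultaneously gives x_1 = -7/15, x_2 = 59/9.

x_1 = -7/15, x_2 = 59/9, minimum z = -3161/45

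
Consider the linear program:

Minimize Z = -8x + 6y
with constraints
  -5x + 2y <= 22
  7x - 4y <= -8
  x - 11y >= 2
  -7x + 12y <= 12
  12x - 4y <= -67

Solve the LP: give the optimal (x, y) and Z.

Corner points and Z = -8x + 6y:
  (-12, -19) → Z = -18
  (-23/2, -71/4) → Z = -29/2
  (-59/5, -373/20) → Z = -35/2

At the optimal vertex, -5x + 2y = 22 and 7x - 4y = -8.
Solving simultaneously gives x = -12, y = -19.

x = -12, y = -19, minimum Z = -18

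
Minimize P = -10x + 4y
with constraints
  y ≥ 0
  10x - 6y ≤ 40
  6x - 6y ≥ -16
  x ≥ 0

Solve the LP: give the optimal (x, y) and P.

x = 14, y = 50/3, minimum P = -220/3

Vertices and P = -10x + 4y:
  (4, 0) → P = -40
  (0, 0) → P = 0
  (14, 50/3) → P = -220/3
  (0, 8/3) → P = 32/3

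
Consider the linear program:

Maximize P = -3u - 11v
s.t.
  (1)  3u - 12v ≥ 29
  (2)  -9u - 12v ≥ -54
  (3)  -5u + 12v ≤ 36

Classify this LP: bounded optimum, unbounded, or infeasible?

From the feasible point (83/12, -11/16), moving in the direction (12, -9) keeps every constraint satisfied while P increases without bound.

unbounded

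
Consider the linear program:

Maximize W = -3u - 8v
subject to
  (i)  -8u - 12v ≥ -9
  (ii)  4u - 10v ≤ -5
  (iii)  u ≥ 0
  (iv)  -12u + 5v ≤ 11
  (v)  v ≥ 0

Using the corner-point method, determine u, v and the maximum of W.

Corner points and W = -3u - 8v:
  (15/64, 19/32) → W = -349/64
  (0, 3/4) → W = -6
  (0, 1/2) → W = -4

At the optimal vertex, 4u - 10v = -5 and u = 0.
Solving simultaneously gives u = 0, v = 1/2.

u = 0, v = 1/2, maximum W = -4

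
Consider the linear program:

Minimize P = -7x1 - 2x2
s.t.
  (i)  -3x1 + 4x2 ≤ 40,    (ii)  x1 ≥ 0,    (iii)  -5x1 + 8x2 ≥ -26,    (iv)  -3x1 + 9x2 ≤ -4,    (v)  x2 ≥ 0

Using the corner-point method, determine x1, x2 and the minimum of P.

x1 = 202/21, x2 = 58/21, minimum P = -510/7

Extreme points and P = -7x1 - 2x2:
  (202/21, 58/21) → P = -510/7
  (26/5, 0) → P = -182/5
  (4/3, 0) → P = -28/3

The optimum lies where -5x1 + 8x2 = -26 and -3x1 + 9x2 = -4.
Solving simultaneously gives x1 = 202/21, x2 = 58/21.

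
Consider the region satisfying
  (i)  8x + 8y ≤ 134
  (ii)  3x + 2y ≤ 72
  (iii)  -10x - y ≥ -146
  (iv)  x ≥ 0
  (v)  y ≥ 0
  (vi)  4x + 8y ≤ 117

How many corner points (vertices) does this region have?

Of the 15 pairwise boundary intersections, those satisfying every inequality are:
  (517/36, 43/18)
  (17/4, 25/2)
  (73/5, 0)
  (0, 0)
  (0, 117/8)

5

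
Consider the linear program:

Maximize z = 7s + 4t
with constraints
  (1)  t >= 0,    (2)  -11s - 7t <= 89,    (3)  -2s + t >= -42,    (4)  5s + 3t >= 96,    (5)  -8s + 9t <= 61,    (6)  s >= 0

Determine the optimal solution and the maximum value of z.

s = 439/10, t = 229/5, maximum z = 981/2

Vertices and z = 7s + 4t:
  (21, 0) → z = 147
  (96/5, 0) → z = 672/5
  (439/10, 229/5) → z = 981/2
  (227/23, 1073/69) → z = 9059/69

The optimum lies where -2s + t = -42 and -8s + 9t = 61.
Solving simultaneously gives s = 439/10, t = 229/5.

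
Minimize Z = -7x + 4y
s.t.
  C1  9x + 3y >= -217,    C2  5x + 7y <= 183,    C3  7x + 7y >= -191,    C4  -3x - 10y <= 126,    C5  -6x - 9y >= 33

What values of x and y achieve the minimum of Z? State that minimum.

x = 268/11, y = -219/11, minimum Z = -2752/11

Corner points and Z = -7x + 4y:
  (-473/21, -100/21) → Z = 2911/21
  (-206/7, 335/21) → Z = 5666/21
  (-1028/49, -309/49) → Z = 5960/49
  (268/11, -219/11) → Z = -2752/11

The optimum lies where -3x - 10y = 126 and -6x - 9y = 33.
Solving simultaneously gives x = 268/11, y = -219/11.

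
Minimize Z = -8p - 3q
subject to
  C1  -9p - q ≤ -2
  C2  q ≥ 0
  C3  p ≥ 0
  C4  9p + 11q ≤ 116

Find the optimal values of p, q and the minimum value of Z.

Feasible corners and Z = -8p - 3q:
  (2/9, 0) → Z = -16/9
  (0, 2) → Z = -6
  (116/9, 0) → Z = -928/9
  (0, 116/11) → Z = -348/11

The binding constraints are q = 0 and 9p + 11q = 116.
Solving simultaneously gives p = 116/9, q = 0.

p = 116/9, q = 0, minimum Z = -928/9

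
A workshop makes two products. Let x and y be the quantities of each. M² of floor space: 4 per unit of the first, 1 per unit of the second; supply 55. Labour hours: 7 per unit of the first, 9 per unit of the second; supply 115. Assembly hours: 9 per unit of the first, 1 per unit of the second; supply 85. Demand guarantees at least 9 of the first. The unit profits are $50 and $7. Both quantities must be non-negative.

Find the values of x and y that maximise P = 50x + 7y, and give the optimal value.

x = 9, y = 4, maximum P = 478

Corner points and P = 50x + 7y:
  (85/9, 0) → P = 4250/9
  (9, 0) → P = 450
  (9, 4) → P = 478

The optimum lies where 9x + y = 85 and x = 9.
Solving simultaneously gives x = 9, y = 4.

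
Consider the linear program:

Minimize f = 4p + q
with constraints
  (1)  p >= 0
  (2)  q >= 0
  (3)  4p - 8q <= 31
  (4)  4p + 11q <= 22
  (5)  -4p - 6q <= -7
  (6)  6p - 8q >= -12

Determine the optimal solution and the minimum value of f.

The binding constraints are p = 0 and -4p - 6q = -7.
Solving simultaneously gives p = 0, q = 7/6.

p = 0, q = 7/6, minimum f = 7/6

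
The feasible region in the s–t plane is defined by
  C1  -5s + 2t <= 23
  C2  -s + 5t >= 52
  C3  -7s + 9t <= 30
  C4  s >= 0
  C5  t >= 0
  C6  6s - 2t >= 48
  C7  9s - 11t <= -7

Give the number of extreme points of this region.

Of the 21 pairwise boundary intersections, those satisfying every inequality are:
  (86/7, 90/7)
  (537/34, 461/34)
  (123/10, 129/10)
  (267/4, 221/4)

4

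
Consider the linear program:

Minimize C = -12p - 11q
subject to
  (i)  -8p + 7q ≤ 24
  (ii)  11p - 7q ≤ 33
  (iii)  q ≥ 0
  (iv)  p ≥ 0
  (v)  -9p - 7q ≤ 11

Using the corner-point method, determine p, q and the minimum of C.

Corner points and C = -12p - 11q:
  (19, 176/7) → C = -3532/7
  (0, 24/7) → C = -264/7
  (3, 0) → C = -36
  (0, 0) → C = 0

p = 19, q = 176/7, minimum C = -3532/7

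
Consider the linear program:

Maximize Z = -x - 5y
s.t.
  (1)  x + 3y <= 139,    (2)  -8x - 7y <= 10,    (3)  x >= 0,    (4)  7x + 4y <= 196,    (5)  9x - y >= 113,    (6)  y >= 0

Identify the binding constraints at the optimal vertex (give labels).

Corner points and Z = -x - 5y:
  (648/43, 973/43) → Z = -5513/43
  (28, 0) → Z = -28
  (113/9, 0) → Z = -113/9

The maximum is at (113/9, 0). Substituting into each constraint, equality holds for (5) and (6); the remaining constraints have slack.

(5) and (6)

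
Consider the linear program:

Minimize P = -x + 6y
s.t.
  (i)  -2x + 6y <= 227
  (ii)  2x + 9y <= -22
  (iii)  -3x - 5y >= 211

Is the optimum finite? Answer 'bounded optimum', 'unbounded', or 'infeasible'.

unbounded

From the feasible point (-343/4, 37/4), moving in the direction (-6, -2) keeps every constraint satisfied while P decreases without bound.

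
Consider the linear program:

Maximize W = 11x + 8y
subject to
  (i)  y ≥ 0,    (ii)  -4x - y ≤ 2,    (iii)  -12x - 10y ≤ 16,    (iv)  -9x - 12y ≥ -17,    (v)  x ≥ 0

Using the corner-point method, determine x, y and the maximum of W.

x = 17/9, y = 0, maximum W = 187/9

Extreme points and W = 11x + 8y:
  (17/9, 0) → W = 187/9
  (0, 0) → W = 0
  (0, 17/12) → W = 34/3

At the optimal vertex, y = 0 and -9x - 12y = -17.
Solving simultaneously gives x = 17/9, y = 0.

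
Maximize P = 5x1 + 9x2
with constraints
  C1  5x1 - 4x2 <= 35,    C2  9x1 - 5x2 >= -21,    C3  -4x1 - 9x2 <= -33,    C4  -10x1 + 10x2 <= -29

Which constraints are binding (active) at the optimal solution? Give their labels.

C1 and C4

Extreme points and P = 5x1 + 9x2:
  (447/61, 25/61) → P = 2460/61
  (117/5, 41/2) → P = 603/2
  (591/130, 107/65) → P = 4881/130

The maximum is at (117/5, 41/2). Substituting into each constraint, equality holds for C1 and C4; the remaining constraints have slack.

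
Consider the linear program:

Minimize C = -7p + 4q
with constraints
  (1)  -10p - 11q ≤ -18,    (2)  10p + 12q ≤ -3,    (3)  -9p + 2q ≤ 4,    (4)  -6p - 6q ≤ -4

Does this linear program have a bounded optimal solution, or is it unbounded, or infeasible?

unbounded

From the feasible point (249/10, -21), moving in the direction (11, -10) keeps every constraint satisfied while C decreases without bound.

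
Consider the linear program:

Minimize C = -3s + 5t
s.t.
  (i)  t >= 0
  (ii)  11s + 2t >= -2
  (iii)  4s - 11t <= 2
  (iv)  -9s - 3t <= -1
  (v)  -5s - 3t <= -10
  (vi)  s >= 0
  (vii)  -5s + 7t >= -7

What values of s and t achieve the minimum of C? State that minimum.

Vertices and C = -3s + 5t:
  (116/67, 30/67) → C = -198/67
  (7/3, 2/3) → C = -11/3
  (0, 10/3) → C = 50/3
The feasible region is unbounded (it extends along (0, 1), (7, 5)), but C strictly increases along every unbounded feasible direction, so there is no improving ray and the minimum is attained at a vertex.

The optimum lies where 4s - 11t = 2 and -5s + 7t = -7.
Solving simultaneously gives s = 7/3, t = 2/3.

s = 7/3, t = 2/3, minimum C = -11/3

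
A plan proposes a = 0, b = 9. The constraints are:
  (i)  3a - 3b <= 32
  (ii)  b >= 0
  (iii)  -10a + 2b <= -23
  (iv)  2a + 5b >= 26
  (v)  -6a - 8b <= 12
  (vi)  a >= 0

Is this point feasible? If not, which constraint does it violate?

Constraint (iii): -10a + 2b = 18, which is not ≤ -23. All other constraints are satisfied.

not feasible — violates (iii)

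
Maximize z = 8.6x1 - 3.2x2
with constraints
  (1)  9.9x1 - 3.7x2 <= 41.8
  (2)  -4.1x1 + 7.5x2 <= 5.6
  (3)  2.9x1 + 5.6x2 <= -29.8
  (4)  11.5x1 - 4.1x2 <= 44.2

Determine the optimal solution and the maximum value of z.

x1 = -4, x2 = -22, maximum z = 36

The feasible region is unbounded (it extends along (-37, -99), (-75, -41)), but z strictly decreases along every unbounded feasible direction, so there is no improving ray and the maximum is attained at a vertex.

At the optimal vertex, 9.9x1 - 3.7x2 = 41.8 and 11.5x1 - 4.1x2 = 44.2.
Solving simultaneously gives x1 = -4, x2 = -22.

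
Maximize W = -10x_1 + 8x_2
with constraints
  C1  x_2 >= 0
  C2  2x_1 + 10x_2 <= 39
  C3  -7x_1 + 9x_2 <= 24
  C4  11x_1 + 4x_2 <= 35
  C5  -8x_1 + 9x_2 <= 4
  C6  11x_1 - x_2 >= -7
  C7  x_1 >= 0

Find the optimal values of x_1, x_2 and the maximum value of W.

x_1 = 0, x_2 = 4/9, maximum W = 32/9

Extreme points and W = -10x_1 + 8x_2:
  (35/11, 0) → W = -350/11
  (0, 0) → W = 0
  (299/131, 324/131) → W = -398/131
  (0, 4/9) → W = 32/9

The optimum lies where -8x_1 + 9x_2 = 4 and x_1 = 0.
Solving simultaneously gives x_1 = 0, x_2 = 4/9.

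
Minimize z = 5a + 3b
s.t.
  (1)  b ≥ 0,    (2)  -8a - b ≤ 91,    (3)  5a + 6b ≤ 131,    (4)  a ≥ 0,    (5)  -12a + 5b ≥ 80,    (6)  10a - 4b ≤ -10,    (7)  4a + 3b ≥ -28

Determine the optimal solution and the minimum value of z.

Feasible corners and z = 5a + 3b:
  (0, 131/6) → z = 131/2
  (175/97, 1972/97) → z = 6791/97
  (0, 16) → z = 48

The optimum lies where a = 0 and -12a + 5b = 80.
Solving simultaneously gives a = 0, b = 16.

a = 0, b = 16, minimum z = 48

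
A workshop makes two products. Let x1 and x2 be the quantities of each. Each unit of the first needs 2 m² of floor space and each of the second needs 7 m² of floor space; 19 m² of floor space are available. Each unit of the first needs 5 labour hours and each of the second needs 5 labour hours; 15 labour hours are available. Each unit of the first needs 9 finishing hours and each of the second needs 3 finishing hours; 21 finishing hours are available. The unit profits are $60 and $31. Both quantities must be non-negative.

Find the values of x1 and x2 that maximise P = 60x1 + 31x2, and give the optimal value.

Vertices and P = 60x1 + 31x2:
  (0, 0) → P = 0
  (0, 19/7) → P = 589/7
  (7/3, 0) → P = 140
  (2/5, 13/5) → P = 523/5
  (2, 1) → P = 151

The optimum lies where 5x1 + 5x2 = 15 and 9x1 + 3x2 = 21.
Solving simultaneously gives x1 = 2, x2 = 1.

x1 = 2, x2 = 1, maximum P = 151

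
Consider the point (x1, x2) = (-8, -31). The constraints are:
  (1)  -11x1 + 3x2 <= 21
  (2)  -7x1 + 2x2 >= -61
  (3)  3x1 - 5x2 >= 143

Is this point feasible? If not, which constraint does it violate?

not feasible — violates (3)

Constraint (3): 3x1 - 5x2 = 131, which is not ≥ 143. All other constraints are satisfied.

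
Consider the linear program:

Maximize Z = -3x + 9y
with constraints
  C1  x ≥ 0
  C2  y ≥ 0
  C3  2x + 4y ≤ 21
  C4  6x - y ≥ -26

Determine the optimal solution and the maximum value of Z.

x = 0, y = 21/4, maximum Z = 189/4

Extreme points and Z = -3x + 9y:
  (0, 0) → Z = 0
  (0, 21/4) → Z = 189/4
  (21/2, 0) → Z = -63/2

The binding constraints are x = 0 and 2x + 4y = 21.
Solving simultaneously gives x = 0, y = 21/4.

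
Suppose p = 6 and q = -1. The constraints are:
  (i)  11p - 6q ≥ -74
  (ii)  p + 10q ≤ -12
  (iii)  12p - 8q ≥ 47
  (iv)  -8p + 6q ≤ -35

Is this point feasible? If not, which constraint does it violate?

not feasible — violates (ii)

Constraint (ii): p + 10q = -4, which is not ≤ -12. All other constraints are satisfied.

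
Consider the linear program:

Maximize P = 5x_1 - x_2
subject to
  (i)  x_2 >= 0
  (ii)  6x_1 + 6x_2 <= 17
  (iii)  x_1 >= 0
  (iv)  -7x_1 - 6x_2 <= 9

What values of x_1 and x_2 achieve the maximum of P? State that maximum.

Extreme points and P = 5x_1 - x_2:
  (17/6, 0) → P = 85/6
  (0, 0) → P = 0
  (0, 17/6) → P = -17/6

At the optimal vertex, x_2 = 0 and 6x_1 + 6x_2 = 17.
Solving simultaneously gives x_1 = 17/6, x_2 = 0.

x_1 = 17/6, x_2 = 0, maximum P = 85/6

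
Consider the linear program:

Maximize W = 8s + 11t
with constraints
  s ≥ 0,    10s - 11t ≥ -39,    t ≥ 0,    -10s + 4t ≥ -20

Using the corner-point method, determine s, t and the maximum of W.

Corner points and W = 8s + 11t:
  (0, 39/11) → W = 39
  (0, 0) → W = 0
  (188/35, 59/7) → W = 4749/35
  (2, 0) → W = 16

s = 188/35, t = 59/7, maximum W = 4749/35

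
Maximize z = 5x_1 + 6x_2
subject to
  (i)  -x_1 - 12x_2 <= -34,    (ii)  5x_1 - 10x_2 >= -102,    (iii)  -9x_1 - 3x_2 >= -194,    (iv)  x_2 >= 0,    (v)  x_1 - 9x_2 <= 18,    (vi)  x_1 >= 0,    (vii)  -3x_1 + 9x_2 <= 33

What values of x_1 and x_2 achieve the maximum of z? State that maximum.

x_1 = 183/10, x_2 = 293/30, maximum z = 1501/10

Corner points and z = 5x_1 + 6x_2:
  (106/5, 16/15) → z = 562/5
  (0, 17/6) → z = 17
  (183/10, 293/30) → z = 1501/10
  (0, 11/3) → z = 22

The binding constraints are -9x_1 - 3x_2 = -194 and -3x_1 + 9x_2 = 33.
Solving simultaneously gives x_1 = 183/10, x_2 = 293/30.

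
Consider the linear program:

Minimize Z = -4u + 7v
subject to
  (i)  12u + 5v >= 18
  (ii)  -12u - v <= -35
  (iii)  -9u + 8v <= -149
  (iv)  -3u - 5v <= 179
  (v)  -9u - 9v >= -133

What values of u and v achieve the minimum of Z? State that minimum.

Vertices and Z = -4u + 7v:
  (889/141, -542/47) → Z = -14938/141
  (197/9, -734/15) → Z = -19354/45
  (2405/153, -16/17) → Z = -10628/153
  (1138/9, -335/3) → Z = -11587/9

u = 1138/9, v = -335/3, minimum Z = -11587/9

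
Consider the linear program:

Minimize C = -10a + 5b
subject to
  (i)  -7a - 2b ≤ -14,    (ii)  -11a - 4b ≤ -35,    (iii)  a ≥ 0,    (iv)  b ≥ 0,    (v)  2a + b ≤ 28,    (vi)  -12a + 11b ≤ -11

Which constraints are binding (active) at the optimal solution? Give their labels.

(iv) and (v)

Corner points and C = -10a + 5b:
  (35/11, 0) → C = -350/11
  (33/13, 23/13) → C = -215/13
  (14, 0) → C = -140
  (319/34, 157/17) → C = -810/17

The minimum is at (14, 0). Substituting into each constraint, equality holds for (iv) and (v); the remaining constraints have slack.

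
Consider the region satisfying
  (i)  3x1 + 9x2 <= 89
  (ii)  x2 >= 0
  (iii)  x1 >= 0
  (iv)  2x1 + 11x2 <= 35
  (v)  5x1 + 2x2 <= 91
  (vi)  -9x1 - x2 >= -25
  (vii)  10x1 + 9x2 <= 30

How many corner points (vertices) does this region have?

The feasible vertices (each the meet of two boundaries and inside every other half-plane) are:
  (0, 0)
  (25/9, 0)
  (0, 35/11)
  (15/92, 145/46)
  (195/71, 20/71)

5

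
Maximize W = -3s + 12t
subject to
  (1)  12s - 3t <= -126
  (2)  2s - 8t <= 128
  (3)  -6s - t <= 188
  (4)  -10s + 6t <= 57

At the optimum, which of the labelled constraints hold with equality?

(1) and (4)

Vertices and W = -3s + 12t:
  (-232/15, -298/15) → W = -192
  (-195/14, -96/7) → W = -1719/14
  (-18, -41/2) → W = -192

The maximum is at (-195/14, -96/7). Substituting into each constraint, equality holds for (1) and (4); the remaining constraints have slack.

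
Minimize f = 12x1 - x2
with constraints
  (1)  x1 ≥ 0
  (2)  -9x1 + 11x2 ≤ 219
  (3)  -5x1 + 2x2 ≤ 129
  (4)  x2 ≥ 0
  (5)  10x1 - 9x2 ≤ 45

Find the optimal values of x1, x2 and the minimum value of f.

x1 = 0, x2 = 219/11, minimum f = -219/11

Corner points and f = 12x1 - x2:
  (0, 219/11) → f = -219/11
  (0, 0) → f = 0
  (2466/29, 2595/29) → f = 26997/29
  (9/2, 0) → f = 54

The optimum lies where x1 = 0 and -9x1 + 11x2 = 219.
Solving simultaneously gives x1 = 0, x2 = 219/11.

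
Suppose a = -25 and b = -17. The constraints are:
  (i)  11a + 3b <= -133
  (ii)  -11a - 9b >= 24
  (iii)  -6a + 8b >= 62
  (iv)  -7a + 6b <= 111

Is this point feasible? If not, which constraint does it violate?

Constraint (iii): -6a + 8b = 14, which is not ≥ 62. All other constraints are satisfied.

not feasible — violates (iii)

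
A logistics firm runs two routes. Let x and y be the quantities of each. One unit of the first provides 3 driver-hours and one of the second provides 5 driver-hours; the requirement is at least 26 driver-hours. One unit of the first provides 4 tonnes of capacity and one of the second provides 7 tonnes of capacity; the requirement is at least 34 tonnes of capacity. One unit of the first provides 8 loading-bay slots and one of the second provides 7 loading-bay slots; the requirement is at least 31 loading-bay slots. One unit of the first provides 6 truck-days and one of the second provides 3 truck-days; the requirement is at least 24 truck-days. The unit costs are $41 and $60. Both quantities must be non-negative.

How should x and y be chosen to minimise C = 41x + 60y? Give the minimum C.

x = 2, y = 4, minimum C = 322

Extreme points and C = 41x + 60y:
  (0, 8) → C = 480
  (26/3, 0) → C = 1066/3
  (2, 4) → C = 322
The feasible region is unbounded (it extends along (0, 1), (1, 0)), but C strictly increases along every unbounded feasible direction, so there is no improving ray and the minimum is attained at a vertex.

At the optimal vertex, 3x + 5y = 26 and 6x + 3y = 24.
Solving simultaneously gives x = 2, y = 4.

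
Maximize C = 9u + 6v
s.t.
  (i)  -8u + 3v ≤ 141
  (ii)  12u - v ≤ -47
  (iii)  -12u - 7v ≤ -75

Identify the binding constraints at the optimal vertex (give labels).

(i) and (ii)

Extreme points and C = 9u + 6v:
  (0, 47) → C = 282
  (-381/46, 573/23) → C = 3447/46
  (-127/48, 61/4) → C = 1083/16

The maximum is at (0, 47). Substituting into each constraint, equality holds for (i) and (ii); the remaining constraints have slack.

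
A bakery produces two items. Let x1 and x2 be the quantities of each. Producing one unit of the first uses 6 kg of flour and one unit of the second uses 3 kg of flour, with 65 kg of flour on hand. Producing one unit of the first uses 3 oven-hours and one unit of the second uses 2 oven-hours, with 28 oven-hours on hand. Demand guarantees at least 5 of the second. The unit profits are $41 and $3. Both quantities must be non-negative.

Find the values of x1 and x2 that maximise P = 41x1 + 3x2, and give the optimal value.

Vertices and P = 41x1 + 3x2:
  (0, 14) → P = 42
  (0, 5) → P = 15
  (6, 5) → P = 261

The optimum lies where 3x1 + 2x2 = 28 and x2 = 5.
Solving simultaneously gives x1 = 6, x2 = 5.

x1 = 6, x2 = 5, maximum P = 261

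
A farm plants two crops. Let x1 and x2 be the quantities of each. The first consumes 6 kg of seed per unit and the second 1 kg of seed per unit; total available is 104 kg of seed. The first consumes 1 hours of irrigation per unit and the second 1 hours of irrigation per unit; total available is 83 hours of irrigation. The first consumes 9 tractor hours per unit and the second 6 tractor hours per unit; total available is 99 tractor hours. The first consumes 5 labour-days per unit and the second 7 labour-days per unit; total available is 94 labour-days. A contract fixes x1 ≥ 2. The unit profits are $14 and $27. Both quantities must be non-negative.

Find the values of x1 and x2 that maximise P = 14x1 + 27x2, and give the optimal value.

Extreme points and P = 14x1 + 27x2:
  (11, 0) → P = 154
  (2, 0) → P = 28
  (43/11, 117/11) → P = 3761/11
  (2, 12) → P = 352

x1 = 2, x2 = 12, maximum P = 352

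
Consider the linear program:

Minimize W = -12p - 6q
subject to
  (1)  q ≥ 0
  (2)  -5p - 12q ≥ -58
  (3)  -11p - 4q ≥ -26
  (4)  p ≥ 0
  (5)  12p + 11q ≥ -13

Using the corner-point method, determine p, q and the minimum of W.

p = 5/7, q = 127/28, minimum W = -501/14

Corner points and W = -12p - 6q:
  (26/11, 0) → W = -312/11
  (0, 0) → W = 0
  (5/7, 127/28) → W = -501/14
  (0, 29/6) → W = -29

At the optimal vertex, -5p - 12q = -58 and -11p - 4q = -26.
Solving simultaneously gives p = 5/7, q = 127/28.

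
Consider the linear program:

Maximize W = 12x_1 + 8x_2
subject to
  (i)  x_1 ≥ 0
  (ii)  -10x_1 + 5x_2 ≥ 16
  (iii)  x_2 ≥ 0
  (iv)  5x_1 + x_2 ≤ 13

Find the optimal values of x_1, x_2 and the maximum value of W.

x_1 = 0, x_2 = 13, maximum W = 104

Vertices and W = 12x_1 + 8x_2:
  (0, 16/5) → W = 128/5
  (0, 13) → W = 104
  (7/5, 6) → W = 324/5

The binding constraints are x_1 = 0 and 5x_1 + x_2 = 13.
Solving simultaneously gives x_1 = 0, x_2 = 13.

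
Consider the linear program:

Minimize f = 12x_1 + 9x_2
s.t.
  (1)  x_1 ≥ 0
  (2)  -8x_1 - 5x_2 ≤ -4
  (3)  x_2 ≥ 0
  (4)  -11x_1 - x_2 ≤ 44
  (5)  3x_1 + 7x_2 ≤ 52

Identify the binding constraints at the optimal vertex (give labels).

Extreme points and f = 12x_1 + 9x_2:
  (0, 4/5) → f = 36/5
  (0, 52/7) → f = 468/7
  (1/2, 0) → f = 6
  (52/3, 0) → f = 208

The minimum is at (1/2, 0). Substituting into each constraint, equality holds for (2) and (3); the remaining constraints have slack.

(2) and (3)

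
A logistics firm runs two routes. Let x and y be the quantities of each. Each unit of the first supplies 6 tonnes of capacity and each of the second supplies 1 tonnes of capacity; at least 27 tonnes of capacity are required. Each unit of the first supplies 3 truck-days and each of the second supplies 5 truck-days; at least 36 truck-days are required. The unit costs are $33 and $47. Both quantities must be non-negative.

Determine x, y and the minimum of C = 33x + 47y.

x = 11/3, y = 5, minimum C = 356

Extreme points and C = 33x + 47y:
  (0, 27) → C = 1269
  (12, 0) → C = 396
  (11/3, 5) → C = 356
The feasible region is unbounded (it extends along (0, 1), (1, 0)), but C strictly increases along every unbounded feasible direction, so there is no improving ray and the minimum is attained at a vertex.

The optimum lies where 6x + y = 27 and 3x + 5y = 36.
Solving simultaneously gives x = 11/3, y = 5.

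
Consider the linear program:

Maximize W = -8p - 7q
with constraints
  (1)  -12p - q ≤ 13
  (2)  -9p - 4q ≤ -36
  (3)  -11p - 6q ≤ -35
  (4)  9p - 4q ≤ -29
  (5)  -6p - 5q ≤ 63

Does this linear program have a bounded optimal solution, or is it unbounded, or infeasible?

bounded optimum

Extreme points and W = -8p - 7q:
  (-88/39, 183/13) → W = -3139/39
  (7/18, 65/8) → W = -4319/72
The feasible region has finitely many vertices and no improving ray; the maximum is -4319/72 at (7/18, 65/8).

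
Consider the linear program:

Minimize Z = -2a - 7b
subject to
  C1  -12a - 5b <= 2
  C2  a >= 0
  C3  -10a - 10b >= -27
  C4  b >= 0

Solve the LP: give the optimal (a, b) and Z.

Feasible corners and Z = -2a - 7b:
  (0, 27/10) → Z = -189/10
  (0, 0) → Z = 0
  (27/10, 0) → Z = -27/5

a = 0, b = 27/10, minimum Z = -189/10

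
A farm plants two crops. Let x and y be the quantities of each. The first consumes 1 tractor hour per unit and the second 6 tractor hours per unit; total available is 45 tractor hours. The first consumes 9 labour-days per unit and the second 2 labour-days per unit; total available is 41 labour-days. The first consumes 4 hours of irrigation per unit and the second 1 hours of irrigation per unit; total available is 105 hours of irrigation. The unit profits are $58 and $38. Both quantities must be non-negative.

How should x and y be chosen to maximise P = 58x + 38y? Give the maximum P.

Corner points and P = 58x + 38y:
  (0, 0) → P = 0
  (0, 15/2) → P = 285
  (41/9, 0) → P = 2378/9
  (3, 7) → P = 440

At the optimal vertex, x + 6y = 45 and 9x + 2y = 41.
Solving simultaneously gives x = 3, y = 7.

x = 3, y = 7, maximum P = 440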